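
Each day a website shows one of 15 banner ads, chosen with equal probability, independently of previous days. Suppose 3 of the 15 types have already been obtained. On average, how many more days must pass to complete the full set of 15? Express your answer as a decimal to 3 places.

Starting from 3 distinct types, each trial gives a new one with probability (15−i)/15 when i types are held, so the wait for the next new type is 15/(15−i).
E = 15/12 + 15/11 + 15/10 + 15/9 + 15/8 + 15/7 + 15/6 + 15/5 + 15/4 + 15/3 + 15/2 + 15/1 = 86021/1848 ≈ 46.548.

46.548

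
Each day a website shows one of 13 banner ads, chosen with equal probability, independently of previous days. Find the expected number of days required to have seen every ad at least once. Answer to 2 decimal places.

After i distinct types are collected, each trial gives a new one with probability (13−i)/13, so the expected wait for the next new type is 13/(13−i).
E = 13/13 + 13/12 + 13/11 + 13/10 + 13/9 + 13/8 + 13/7 + 13/6 + 13/5 + 13/4 + 13/3 + 13/2 + 13/1 = 1145993/27720 ≈ 41.34.

41.34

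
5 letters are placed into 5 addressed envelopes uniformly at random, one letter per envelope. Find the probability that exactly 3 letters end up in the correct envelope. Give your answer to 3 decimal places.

Choose which 3 of the 5 are fixed: C(5,3) = 10 ways.
The remaining 2 must have no fixed point: D(2) = 1.
P = 10·1/120 = 1/12 ≈ 0.083.

0.083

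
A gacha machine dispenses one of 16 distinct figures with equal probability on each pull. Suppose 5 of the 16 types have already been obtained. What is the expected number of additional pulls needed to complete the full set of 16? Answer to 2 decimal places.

48.32

Starting from 5 distinct types, each trial gives a new one with probability (16−i)/16 when i types are held, so the wait for the next new type is 16/(16−i).
E = 16/11 + 16/10 + 16/9 + 16/8 + 16/7 + 16/6 + 16/5 + 16/4 + 16/3 + 16/2 + 16/1 = 167422/3465 ≈ 48.32.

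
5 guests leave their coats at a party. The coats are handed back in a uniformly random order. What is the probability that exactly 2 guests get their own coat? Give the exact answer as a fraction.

Choose which 2 of the 5 are fixed: C(5,2) = 10 ways.
The remaining 3 must have no fixed point: D(3) = 2.
P = 10·2/120 = 1/6.

1/6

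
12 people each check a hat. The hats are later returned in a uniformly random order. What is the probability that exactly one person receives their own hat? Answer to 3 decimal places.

Choose which one is fixed: C(12,1) = 12 ways.
The remaining 11 must have no fixed point: D(11) = 14684570.
P = 12·14684570/479001600 = 1468457/3991680 ≈ 0.368.

0.368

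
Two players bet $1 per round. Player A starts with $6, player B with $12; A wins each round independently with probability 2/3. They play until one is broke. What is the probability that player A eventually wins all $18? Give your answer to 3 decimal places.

0.984

Let r = q/p = (1/3)/(2/3) = 1/2. The recurrence P(i) = p·P(i+1) + q·P(i−1) with P(0)=0, P(18)=1 gives P(i) = (1 − r^i)/(1 − r^18).
P(6) = (1 − (1/2)^6) / (1 − (1/2)^18) = 4096/4161 ≈ 0.984.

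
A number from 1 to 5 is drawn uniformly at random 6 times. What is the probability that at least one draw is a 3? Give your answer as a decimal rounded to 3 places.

0.738

P(no draw is a 3) = (4/5)^6 ≈ 0.262.
P(at least one) = 1 − 0.262 = 0.738.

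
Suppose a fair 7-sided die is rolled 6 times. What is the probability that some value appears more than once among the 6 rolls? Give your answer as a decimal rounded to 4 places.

P(all 6 different) = 7/7 · 6/7 · ··· · 2/7 ≈ 0.0428.
P(at least two equal) = 1 − 0.0428 = 0.9572.

0.9572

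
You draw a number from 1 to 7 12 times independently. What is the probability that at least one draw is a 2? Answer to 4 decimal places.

P(no draw is a 2) = (6/7)^12 ≈ 0.1573.
P(at least one) = 1 − 0.1573 = 0.8427.

0.8427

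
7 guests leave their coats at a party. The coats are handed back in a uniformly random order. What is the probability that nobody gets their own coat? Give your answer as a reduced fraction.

This is the derangement probability: permutations of 7 with no fixed point.
D(7) = 7! · (1 − 1/1! + 1/2! − ··· + (−1)^7/7!) = 1854.
P = 1854/5040 = 103/280.

103/280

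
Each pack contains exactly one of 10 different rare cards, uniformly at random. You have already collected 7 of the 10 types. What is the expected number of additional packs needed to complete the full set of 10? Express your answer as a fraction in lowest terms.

55/3

Starting from 7 distinct types, each trial gives a new one with probability (10−i)/10 when i types are held, so the wait for the next new type is 10/(10−i).
E = 10/3 + 10/2 + 10/1 = 55/3.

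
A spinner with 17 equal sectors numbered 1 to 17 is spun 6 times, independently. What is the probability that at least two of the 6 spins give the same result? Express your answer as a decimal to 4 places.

P(all 6 different) = 17/17 · 16/17 · ··· · 12/17 ≈ 0.3692.
P(at least two equal) = 1 − 0.3692 = 0.6308.

0.6308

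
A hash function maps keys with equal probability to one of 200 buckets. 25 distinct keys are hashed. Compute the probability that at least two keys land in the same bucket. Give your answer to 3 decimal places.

It's easier to compute the probability that all 25 are distinct.
P(all distinct) = 200/200 · 199/200 · ··· · 176/200 ≈ 0.209.
So the probability of at least one match is 1 − 0.209 = 0.791.

0.791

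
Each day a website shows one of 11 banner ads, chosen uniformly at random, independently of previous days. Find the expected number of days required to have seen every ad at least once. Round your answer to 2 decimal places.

After i distinct types are collected, each trial gives a new one with probability (11−i)/11, so the expected wait for the next new type is 11/(11−i).
E = 11/11 + 11/10 + 11/9 + 11/8 + 11/7 + 11/6 + 11/5 + 11/4 + 11/3 + 11/2 + 11/1 = 83711/2520 ≈ 33.22.

33.22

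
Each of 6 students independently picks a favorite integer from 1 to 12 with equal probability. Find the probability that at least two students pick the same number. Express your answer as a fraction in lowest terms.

1343/1728

It's easier to compute the probability that all 6 are distinct.
P(all distinct) = 12/12 · 11/12 · ··· · 7/12 = 385/1728.
So the probability of at least one match is 1 − 385/1728 = 1343/1728.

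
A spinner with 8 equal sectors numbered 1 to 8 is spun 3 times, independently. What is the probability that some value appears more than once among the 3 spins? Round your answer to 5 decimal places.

0.34375

P(all 3 different) = 8/8 · 7/8 · ··· · 6/8 ≈ 0.65625.
P(at least two equal) = 1 − 0.65625 = 0.34375.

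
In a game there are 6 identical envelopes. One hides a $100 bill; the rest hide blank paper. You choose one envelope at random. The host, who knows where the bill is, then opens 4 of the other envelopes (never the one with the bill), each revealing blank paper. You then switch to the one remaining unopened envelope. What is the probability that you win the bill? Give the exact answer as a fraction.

Your original envelope holds the bill with probability 1/6, so the other 5 collectively hold it with probability 5/6.
The host can always find 4 empty envelopes to open, so the reveals don't change that 5/6; it is now spread over the 1 remaining unopened envelope.
P(win by switching) = (5/6) · (1/1) = 5/6.

5/6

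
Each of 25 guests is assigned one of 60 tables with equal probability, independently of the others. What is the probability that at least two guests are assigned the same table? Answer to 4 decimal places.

It's easier to compute the probability that all 25 are distinct.
P(all distinct) = 60/60 · 59/60 · ··· · 36/60 ≈ 0.0028.
So the probability of at least one match is 1 − 0.0028 = 0.9972.

0.9972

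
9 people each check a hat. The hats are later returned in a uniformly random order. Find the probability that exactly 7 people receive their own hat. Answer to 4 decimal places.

Choose which 7 of the 9 are fixed: C(9,7) = 36 ways.
The remaining 2 must have no fixed point: D(2) = 1.
P = 36·1/362880 = 1/10080 ≈ 0.0001.

0.0001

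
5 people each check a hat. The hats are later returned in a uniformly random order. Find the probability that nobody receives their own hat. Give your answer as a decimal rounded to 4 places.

This is the derangement probability: permutations of 5 with no fixed point.
D(5) = 5! · (1 − 1/1! + 1/2! − ··· + (−1)^5/5!) = 44.
P = 44/120 = 11/30 ≈ 0.3667.

0.3667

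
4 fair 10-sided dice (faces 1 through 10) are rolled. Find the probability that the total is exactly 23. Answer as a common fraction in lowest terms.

There are 10^4 = 10000 equally likely outcomes.
The number of ordered 4-tuples from {1,…,10} summing to 23 is 660.
P(sum = 23) = 660/10000 = 33/500.

33/500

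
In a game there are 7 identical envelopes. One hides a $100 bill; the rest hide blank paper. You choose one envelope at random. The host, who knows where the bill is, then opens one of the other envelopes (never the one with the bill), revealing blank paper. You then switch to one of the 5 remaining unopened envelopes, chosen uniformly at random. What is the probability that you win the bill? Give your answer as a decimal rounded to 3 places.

Your original envelope holds the bill with probability 1/7, so the other 6 collectively hold it with probability 6/7.
The host can always find an empty envelope to open, so this doesn't change that 6/7; it is now spread over the 5 remaining unopened envelopes.
P(win by switching) = (6/7) · (1/5) = 6/35 ≈ 0.171.

0.171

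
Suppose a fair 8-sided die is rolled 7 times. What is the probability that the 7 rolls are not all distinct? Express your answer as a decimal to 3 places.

P(all 7 different) = 8/8 · 7/8 · ··· · 2/8 ≈ 0.019.
P(at least two equal) = 1 − 0.019 = 0.981.

0.981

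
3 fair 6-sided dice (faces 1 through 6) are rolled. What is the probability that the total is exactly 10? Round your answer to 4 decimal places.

0.1250

There are 6^3 = 216 equally likely outcomes.
The number of ordered 3-tuples from {1,…,6} summing to 10 is 27.
P(sum = 10) = 27/216 = 1/8 ≈ 0.1250.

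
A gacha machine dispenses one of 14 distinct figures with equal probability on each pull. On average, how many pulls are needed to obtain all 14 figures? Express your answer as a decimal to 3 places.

After i distinct types are collected, each trial gives a new one with probability (14−i)/14, so the expected wait for the next new type is 14/(14−i).
E = 14/14 + 14/13 + 14/12 + 14/11 + 14/10 + 14/9 + 14/8 + 14/7 + 14/6 + 14/5 + 14/4 + 14/3 + 14/2 + 14/1 = 1171733/25740 ≈ 45.522.

45.522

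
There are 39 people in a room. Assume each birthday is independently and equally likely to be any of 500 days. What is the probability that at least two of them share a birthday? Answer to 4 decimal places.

0.7816

It's easier to compute the probability that all 39 are distinct.
P(all distinct) = 500/500 · 499/500 · ··· · 462/500 ≈ 0.2184.
So the probability of at least one match is 1 − 0.2184 = 0.7816.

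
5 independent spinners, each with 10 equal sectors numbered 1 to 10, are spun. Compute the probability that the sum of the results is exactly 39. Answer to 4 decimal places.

0.0134

There are 10^5 = 100000 equally likely outcomes.
The number of ordered 5-tuples from {1,…,10} summing to 39 is 1340.
P(sum = 39) = 1340/100000 = 67/5000 ≈ 0.0134.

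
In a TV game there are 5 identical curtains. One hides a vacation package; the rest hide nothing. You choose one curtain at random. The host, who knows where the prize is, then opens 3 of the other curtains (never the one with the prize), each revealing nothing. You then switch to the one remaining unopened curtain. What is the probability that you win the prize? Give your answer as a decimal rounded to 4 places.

0.8000

Your original curtain holds the prize with probability 1/5, so the other 4 collectively hold it with probability 4/5.
The host can always find 3 empty curtains to open, so the reveals don't change that 4/5; it is now spread over the 1 remaining unopened curtain.
P(win by switching) = (4/5) · (1/1) = 4/5 ≈ 0.8000.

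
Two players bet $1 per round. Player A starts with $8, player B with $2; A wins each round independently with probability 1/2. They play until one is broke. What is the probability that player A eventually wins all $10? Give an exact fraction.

4/5

With a fair step, P(i) = ½P(i−1) + ½P(i+1) with P(0)=0, P(10)=1 has the linear solution P(i) = i/10.
P(8) = 8/10 = 4/5.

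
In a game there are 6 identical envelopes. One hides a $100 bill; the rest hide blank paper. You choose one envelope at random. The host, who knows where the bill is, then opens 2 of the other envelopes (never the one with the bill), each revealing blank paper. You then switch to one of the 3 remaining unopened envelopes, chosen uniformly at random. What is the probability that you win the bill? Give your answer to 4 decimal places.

0.2778

Your original envelope holds the bill with probability 1/6, so the other 5 collectively hold it with probability 5/6.
The host can always find 2 empty envelopes to open, so the reveals don't change that 5/6; it is now spread over the 3 remaining unopened envelopes.
P(win by switching) = (5/6) · (1/3) = 5/18 ≈ 0.2778.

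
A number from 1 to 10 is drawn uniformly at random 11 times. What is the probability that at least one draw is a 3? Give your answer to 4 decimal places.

P(no draw is a 3) = (9/10)^11 ≈ 0.3138.
P(at least one) = 1 − 0.3138 = 0.6862.

0.6862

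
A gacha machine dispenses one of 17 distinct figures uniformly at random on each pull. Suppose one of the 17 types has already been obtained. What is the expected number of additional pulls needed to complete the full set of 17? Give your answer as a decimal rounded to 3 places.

57.472

Starting from 1 distinct type, each trial gives a new one with probability (17−i)/17 when i types are held, so the wait for the next new type is 17/(17−i).
E = 17/16 + 17/15 + 17/14 + 17/13 + 17/12 + 17/11 + 17/10 + 17/9 + 17/8 + 17/7 + 17/6 + 17/5 + 17/4 + 17/3 + 17/2 + 17/1 = 41421503/720720 ≈ 57.472.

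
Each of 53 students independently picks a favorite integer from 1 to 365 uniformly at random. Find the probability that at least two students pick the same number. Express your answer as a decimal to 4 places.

0.9811

It's easier to compute the probability that all 53 are distinct.
P(all distinct) = 365/365 · 364/365 · ··· · 313/365 ≈ 0.0189.
So the probability of at least one match is 1 − 0.0189 = 0.9811.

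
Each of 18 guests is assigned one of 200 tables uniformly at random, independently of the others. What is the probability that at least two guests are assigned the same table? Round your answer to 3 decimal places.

It's easier to compute the probability that all 18 are distinct.
P(all distinct) = 200/200 · 199/200 · ··· · 183/200 ≈ 0.455.
So the probability of at least one match is 1 − 0.455 = 0.545.

0.545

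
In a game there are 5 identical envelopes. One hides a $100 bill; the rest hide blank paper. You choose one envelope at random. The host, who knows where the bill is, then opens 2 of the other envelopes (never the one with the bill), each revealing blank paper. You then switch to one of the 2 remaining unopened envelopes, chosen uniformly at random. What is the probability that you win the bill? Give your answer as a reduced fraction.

Your original envelope holds the bill with probability 1/5, so the other 4 collectively hold it with probability 4/5.
The host can always find 2 empty envelopes to open, so the reveals don't change that 4/5; it is now spread over the 2 remaining unopened envelopes.
P(win by switching) = (4/5) · (1/2) = 2/5.

2/5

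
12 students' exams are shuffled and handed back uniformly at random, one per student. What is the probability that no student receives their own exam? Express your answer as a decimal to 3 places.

This is the derangement probability: permutations of 12 with no fixed point.
D(12) = 12! · (1 − 1/1! + 1/2! − ··· + (−1)^12/12!) = 176214841.
P = 176214841/479001600 = 16019531/43545600 ≈ 0.368.

0.368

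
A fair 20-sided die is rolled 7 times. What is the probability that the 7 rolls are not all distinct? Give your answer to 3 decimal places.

P(all 7 different) = 20/20 · 19/20 · ··· · 14/20 ≈ 0.305.
P(at least two equal) = 1 − 0.305 = 0.695.

0.695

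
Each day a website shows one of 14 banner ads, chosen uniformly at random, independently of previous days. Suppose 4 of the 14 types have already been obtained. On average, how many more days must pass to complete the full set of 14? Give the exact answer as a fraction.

Starting from 4 distinct types, each trial gives a new one with probability (14−i)/14 when i types are held, so the wait for the next new type is 14/(14−i).
E = 14/10 + 14/9 + 14/8 + 14/7 + 14/6 + 14/5 + 14/4 + 14/3 + 14/2 + 14/1 = 7381/180.

7381/180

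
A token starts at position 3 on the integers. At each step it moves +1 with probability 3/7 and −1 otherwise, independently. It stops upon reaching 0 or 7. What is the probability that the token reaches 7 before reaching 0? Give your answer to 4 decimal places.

Let r = q/p = (4/7)/(3/7) = 4/3. The recurrence P(i) = p·P(i+1) + q·P(i−1) with P(0)=0, P(7)=1 gives P(i) = (1 − r^i)/(1 − r^7).
P(3) = (1 − (4/3)^3) / (1 − (4/3)^7) = 2997/14197 ≈ 0.2111.

0.2111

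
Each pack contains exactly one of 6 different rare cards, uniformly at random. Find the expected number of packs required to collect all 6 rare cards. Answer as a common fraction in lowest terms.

147/10

After i distinct types are collected, each trial gives a new one with probability (6−i)/6, so the expected wait for the next new type is 6/(6−i).
E = 6/6 + 6/5 + 6/4 + 6/3 + 6/2 + 6/1 = 147/10.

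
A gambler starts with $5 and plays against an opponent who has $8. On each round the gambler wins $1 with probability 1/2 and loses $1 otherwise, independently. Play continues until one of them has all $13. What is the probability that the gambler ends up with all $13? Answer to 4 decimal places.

0.3846

With a fair step, P(i) = ½P(i−1) + ½P(i+1) with P(0)=0, P(13)=1 has the linear solution P(i) = i/13.
P(5) = 5/13 ≈ 0.3846.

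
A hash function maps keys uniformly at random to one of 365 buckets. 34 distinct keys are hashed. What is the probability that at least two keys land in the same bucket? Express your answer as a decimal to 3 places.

0.795

It's easier to compute the probability that all 34 are distinct.
P(all distinct) = 365/365 · 364/365 · ··· · 332/365 ≈ 0.205.
So the probability of at least one match is 1 − 0.205 = 0.795.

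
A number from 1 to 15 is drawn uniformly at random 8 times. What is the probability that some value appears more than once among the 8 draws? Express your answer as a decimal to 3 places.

P(all 8 different) = 15/15 · 14/15 · ··· · 8/15 ≈ 0.101.
P(at least two equal) = 1 − 0.101 = 0.899.

0.899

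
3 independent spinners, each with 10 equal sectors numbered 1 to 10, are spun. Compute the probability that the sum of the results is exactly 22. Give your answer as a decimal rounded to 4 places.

There are 10^3 = 1000 equally likely outcomes.
The number of ordered 3-tuples from {1,…,10} summing to 22 is 45.
P(sum = 22) = 45/1000 = 9/200 ≈ 0.0450.

0.0450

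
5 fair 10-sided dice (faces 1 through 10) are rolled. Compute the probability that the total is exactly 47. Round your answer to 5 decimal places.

There are 10^5 = 100000 equally likely outcomes.
The number of ordered 5-tuples from {1,…,10} summing to 47 is 35.
P(sum = 47) = 35/100000 = 7/20000 ≈ 0.00035.

0.00035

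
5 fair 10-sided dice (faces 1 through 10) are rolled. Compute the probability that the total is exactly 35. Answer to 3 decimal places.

0.032

There are 10^5 = 100000 equally likely outcomes.
The number of ordered 5-tuples from {1,…,10} summing to 35 is 3246.
P(sum = 35) = 3246/100000 = 1623/50000 ≈ 0.032.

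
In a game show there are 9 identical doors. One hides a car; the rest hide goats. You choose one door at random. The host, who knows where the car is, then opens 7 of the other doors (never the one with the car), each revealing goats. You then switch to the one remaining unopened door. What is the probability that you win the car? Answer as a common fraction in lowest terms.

Your original door holds the car with probability 1/9, so the other 8 collectively hold it with probability 8/9.
The host can always find 7 empty doors to open, so the reveals don't change that 8/9; it is now spread over the 1 remaining unopened door.
P(win by switching) = (8/9) · (1/1) = 8/9.

8/9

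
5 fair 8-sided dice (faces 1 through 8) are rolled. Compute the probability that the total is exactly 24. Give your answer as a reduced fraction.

There are 8^5 = 32768 equally likely outcomes.
The number of ordered 5-tuples from {1,…,8} summing to 24 is 2380.
P(sum = 24) = 2380/32768 = 595/8192.

595/8192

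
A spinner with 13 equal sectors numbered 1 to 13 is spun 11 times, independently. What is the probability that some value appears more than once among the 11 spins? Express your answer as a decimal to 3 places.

P(all 11 different) = 13/13 · 12/13 · ··· · 3/13 ≈ 0.002.
P(at least two equal) = 1 − 0.002 = 0.998.

0.998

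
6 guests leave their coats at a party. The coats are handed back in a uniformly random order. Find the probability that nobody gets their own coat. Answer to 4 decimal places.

This is the derangement probability: permutations of 6 with no fixed point.
D(6) = 6! · (1 − 1/1! + 1/2! − ··· + (−1)^6/6!) = 265.
P = 265/720 = 53/144 ≈ 0.3681.

0.3681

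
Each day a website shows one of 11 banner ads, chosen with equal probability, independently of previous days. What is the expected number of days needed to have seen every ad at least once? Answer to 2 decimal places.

After i distinct types are collected, each trial gives a new one with probability (11−i)/11, so the expected wait for the next new type is 11/(11−i).
E = 11/11 + 11/10 + 11/9 + 11/8 + 11/7 + 11/6 + 11/5 + 11/4 + 11/3 + 11/2 + 11/1 = 83711/2520 ≈ 33.22.

33.22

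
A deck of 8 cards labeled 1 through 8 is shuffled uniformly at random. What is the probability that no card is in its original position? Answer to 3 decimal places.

This is the derangement probability: permutations of 8 with no fixed point.
D(8) = 8! · (1 − 1/1! + 1/2! − ··· + (−1)^8/8!) = 14833.
P = 14833/40320 = 2119/5760 ≈ 0.368.

0.368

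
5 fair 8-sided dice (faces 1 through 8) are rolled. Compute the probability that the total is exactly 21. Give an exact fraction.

595/8192

There are 8^5 = 32768 equally likely outcomes.
The number of ordered 5-tuples from {1,…,8} summing to 21 is 2380.
P(sum = 21) = 2380/32768 = 595/8192.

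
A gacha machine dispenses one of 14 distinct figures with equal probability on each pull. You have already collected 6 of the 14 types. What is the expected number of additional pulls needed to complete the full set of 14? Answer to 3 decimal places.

38.050

Starting from 6 distinct types, each trial gives a new one with probability (14−i)/14 when i types are held, so the wait for the next new type is 14/(14−i).
E = 14/8 + 14/7 + 14/6 + 14/5 + 14/4 + 14/3 + 14/2 + 14/1 = 761/20 ≈ 38.050.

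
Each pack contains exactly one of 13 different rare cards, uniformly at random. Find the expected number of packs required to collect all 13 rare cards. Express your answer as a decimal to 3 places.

After i distinct types are collected, each trial gives a new one with probability (13−i)/13, so the expected wait for the next new type is 13/(13−i).
E = 13/13 + 13/12 + 13/11 + 13/10 + 13/9 + 13/8 + 13/7 + 13/6 + 13/5 + 13/4 + 13/3 + 13/2 + 13/1 = 1145993/27720 ≈ 41.342.

41.342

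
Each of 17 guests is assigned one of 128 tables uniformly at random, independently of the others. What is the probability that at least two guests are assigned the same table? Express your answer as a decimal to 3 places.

0.671

It's easier to compute the probability that all 17 are distinct.
P(all distinct) = 128/128 · 127/128 · ··· · 112/128 ≈ 0.329.
So the probability of at least one match is 1 − 0.329 = 0.671.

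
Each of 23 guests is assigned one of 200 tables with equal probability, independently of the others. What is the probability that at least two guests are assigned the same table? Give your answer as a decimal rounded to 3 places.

It's easier to compute the probability that all 23 are distinct.
P(all distinct) = 200/200 · 199/200 · ··· · 178/200 ≈ 0.268.
So the probability of at least one match is 1 − 0.268 = 0.732.

0.732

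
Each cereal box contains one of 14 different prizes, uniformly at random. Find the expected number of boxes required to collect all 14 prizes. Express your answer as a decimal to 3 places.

45.522

After i distinct types are collected, each trial gives a new one with probability (14−i)/14, so the expected wait for the next new type is 14/(14−i).
E = 14/14 + 14/13 + 14/12 + 14/11 + 14/10 + 14/9 + 14/8 + 14/7 + 14/6 + 14/5 + 14/4 + 14/3 + 14/2 + 14/1 = 1171733/25740 ≈ 45.522.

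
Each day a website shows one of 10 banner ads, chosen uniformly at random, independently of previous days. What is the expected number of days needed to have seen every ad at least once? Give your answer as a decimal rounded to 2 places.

29.29

After i distinct types are collected, each trial gives a new one with probability (10−i)/10, so the expected wait for the next new type is 10/(10−i).
E = 10/10 + 10/9 + 10/8 + 10/7 + 10/6 + 10/5 + 10/4 + 10/3 + 10/2 + 10/1 = 7381/252 ≈ 29.29.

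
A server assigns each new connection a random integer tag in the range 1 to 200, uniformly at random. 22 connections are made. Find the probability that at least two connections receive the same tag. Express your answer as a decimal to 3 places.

0.698

It's easier to compute the probability that all 22 are distinct.
P(all distinct) = 200/200 · 199/200 · ··· · 179/200 ≈ 0.302.
So the probability of at least one match is 1 − 0.302 = 0.698.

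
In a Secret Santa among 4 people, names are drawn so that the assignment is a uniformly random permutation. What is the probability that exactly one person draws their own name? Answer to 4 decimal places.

0.3333

Choose which one is fixed: C(4,1) = 4 ways.
The remaining 3 must have no fixed point: D(3) = 2.
P = 4·2/24 = 1/3 ≈ 0.3333.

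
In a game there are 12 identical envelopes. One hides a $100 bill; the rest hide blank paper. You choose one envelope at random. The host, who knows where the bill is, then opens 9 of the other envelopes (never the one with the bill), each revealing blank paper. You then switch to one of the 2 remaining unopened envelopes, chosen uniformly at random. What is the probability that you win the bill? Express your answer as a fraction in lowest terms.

Your original envelope holds the bill with probability 1/12, so the other 11 collectively hold it with probability 11/12.
The host can always find 9 empty envelopes to open, so the reveals don't change that 11/12; it is now spread over the 2 remaining unopened envelopes.
P(win by switching) = (11/12) · (1/2) = 11/24.

11/24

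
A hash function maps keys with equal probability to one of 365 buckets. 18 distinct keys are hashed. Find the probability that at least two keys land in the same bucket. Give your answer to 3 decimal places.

0.347

It's easier to compute the probability that all 18 are distinct.
P(all distinct) = 365/365 · 364/365 · ··· · 348/365 ≈ 0.653.
So the probability of at least one match is 1 − 0.653 = 0.347.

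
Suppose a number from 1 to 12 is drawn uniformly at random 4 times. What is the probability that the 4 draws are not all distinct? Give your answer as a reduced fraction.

P(all 4 different) = 12/12 · 11/12 · ··· · 9/12 = 55/96.
P(at least two equal) = 1 − 55/96 = 41/96.

41/96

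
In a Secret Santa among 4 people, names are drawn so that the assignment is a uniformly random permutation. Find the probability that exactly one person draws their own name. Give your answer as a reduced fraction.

Choose which one is fixed: C(4,1) = 4 ways.
The remaining 3 must have no fixed point: D(3) = 2.
P = 4·2/24 = 1/3.

1/3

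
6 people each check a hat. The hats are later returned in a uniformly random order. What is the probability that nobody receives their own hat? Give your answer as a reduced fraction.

53/144

This is the derangement probability: permutations of 6 with no fixed point.
D(6) = 6! · (1 − 1/1! + 1/2! − ··· + (−1)^6/6!) = 265.
P = 265/720 = 53/144.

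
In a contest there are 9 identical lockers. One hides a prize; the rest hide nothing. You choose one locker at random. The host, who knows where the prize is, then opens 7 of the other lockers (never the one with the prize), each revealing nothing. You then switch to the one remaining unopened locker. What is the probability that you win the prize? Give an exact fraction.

8/9

Your original locker holds the prize with probability 1/9, so the other 8 collectively hold it with probability 8/9.
The host can always find 7 empty lockers to open, so the reveals don't change that 8/9; it is now spread over the 1 remaining unopened locker.
P(win by switching) = (8/9) · (1/1) = 8/9.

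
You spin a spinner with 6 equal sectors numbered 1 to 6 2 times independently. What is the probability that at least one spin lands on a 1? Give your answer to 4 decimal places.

P(no spin lands on a 1) = (5/6)^2 ≈ 0.6944.
P(at least one) = 1 − 0.6944 = 0.3056.

0.3056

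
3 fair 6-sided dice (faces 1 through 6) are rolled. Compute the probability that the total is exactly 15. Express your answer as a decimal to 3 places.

There are 6^3 = 216 equally likely outcomes.
The number of ordered 3-tuples from {1,…,6} summing to 15 is 10.
P(sum = 15) = 10/216 = 5/108 ≈ 0.046.

0.046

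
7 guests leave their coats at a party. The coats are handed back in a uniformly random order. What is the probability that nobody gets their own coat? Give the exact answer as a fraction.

This is the derangement probability: permutations of 7 with no fixed point.
D(7) = 7! · (1 − 1/1! + 1/2! − ··· + (−1)^7/7!) = 1854.
P = 1854/5040 = 103/280.

103/280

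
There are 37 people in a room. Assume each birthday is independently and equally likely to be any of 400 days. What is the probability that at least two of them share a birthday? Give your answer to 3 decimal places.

0.821

It's easier to compute the probability that all 37 are distinct.
P(all distinct) = 400/400 · 399/400 · ··· · 364/400 ≈ 0.179.
So the probability of at least one match is 1 − 0.179 = 0.821.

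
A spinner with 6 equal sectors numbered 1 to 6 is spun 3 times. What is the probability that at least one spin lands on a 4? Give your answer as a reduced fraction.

P(no spin lands on a 4) = (5/6)^3 = 125/216.
P(at least one) = 1 − 125/216 = 91/216.

91/216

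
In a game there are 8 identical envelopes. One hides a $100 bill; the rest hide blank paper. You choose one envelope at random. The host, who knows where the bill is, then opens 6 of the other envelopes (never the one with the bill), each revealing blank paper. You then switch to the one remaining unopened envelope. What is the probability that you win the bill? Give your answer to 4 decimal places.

0.8750

Your original envelope holds the bill with probability 1/8, so the other 7 collectively hold it with probability 7/8.
The host can always find 6 empty envelopes to open, so the reveals don't change that 7/8; it is now spread over the 1 remaining unopened envelope.
P(win by switching) = (7/8) · (1/1) = 7/8 ≈ 0.8750.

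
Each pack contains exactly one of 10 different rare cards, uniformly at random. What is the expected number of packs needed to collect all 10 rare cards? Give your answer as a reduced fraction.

7381/252

After i distinct types are collected, each trial gives a new one with probability (10−i)/10, so the expected wait for the next new type is 10/(10−i).
E = 10/10 + 10/9 + 10/8 + 10/7 + 10/6 + 10/5 + 10/4 + 10/3 + 10/2 + 10/1 = 7381/252.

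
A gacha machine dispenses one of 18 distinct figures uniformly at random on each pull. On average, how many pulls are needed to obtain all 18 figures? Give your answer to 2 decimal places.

62.91

After i distinct types are collected, each trial gives a new one with probability (18−i)/18, so the expected wait for the next new type is 18/(18−i).
E = 18/18 + 18/17 + 18/16 + 18/15 + 18/14 + 18/13 + 18/12 + 18/11 + 18/10 + 18/9 + 18/8 + 18/7 + 18/6 + 18/5 + 18/4 + 18/3 + 18/2 + 18/1 = 42822903/680680 ≈ 62.91.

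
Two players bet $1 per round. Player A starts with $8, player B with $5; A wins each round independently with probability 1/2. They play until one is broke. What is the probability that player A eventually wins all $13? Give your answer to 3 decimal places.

With a fair step, P(i) = ½P(i−1) + ½P(i+1) with P(0)=0, P(13)=1 has the linear solution P(i) = i/13.
P(8) = 8/13 ≈ 0.615.

0.615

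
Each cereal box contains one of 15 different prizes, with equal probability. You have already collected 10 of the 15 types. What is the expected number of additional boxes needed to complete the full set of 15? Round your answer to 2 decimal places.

Starting from 10 distinct types, each trial gives a new one with probability (15−i)/15 when i types are held, so the wait for the next new type is 15/(15−i).
E = 15/5 + 15/4 + 15/3 + 15/2 + 15/1 = 137/4 ≈ 34.25.

34.25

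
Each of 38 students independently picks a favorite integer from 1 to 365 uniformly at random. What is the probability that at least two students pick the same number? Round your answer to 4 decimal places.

It's easier to compute the probability that all 38 are distinct.
P(all distinct) = 365/365 · 364/365 · ··· · 328/365 ≈ 0.1359.
So the probability of at least one match is 1 − 0.1359 = 0.8641.

0.8641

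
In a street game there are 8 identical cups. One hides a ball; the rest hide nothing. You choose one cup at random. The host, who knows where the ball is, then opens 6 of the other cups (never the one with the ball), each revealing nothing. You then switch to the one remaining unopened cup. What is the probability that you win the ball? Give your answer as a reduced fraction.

7/8

Your original cup holds the ball with probability 1/8, so the other 7 collectively hold it with probability 7/8.
The host can always find 6 empty cups to open, so the reveals don't change that 7/8; it is now spread over the 1 remaining unopened cup.
P(win by switching) = (7/8) · (1/1) = 7/8.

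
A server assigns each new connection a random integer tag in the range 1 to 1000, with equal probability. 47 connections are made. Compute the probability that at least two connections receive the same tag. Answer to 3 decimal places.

It's easier to compute the probability that all 47 are distinct.
P(all distinct) = 1000/1000 · 999/1000 · ··· · 954/1000 ≈ 0.333.
So the probability of at least one match is 1 − 0.333 = 0.667.

0.667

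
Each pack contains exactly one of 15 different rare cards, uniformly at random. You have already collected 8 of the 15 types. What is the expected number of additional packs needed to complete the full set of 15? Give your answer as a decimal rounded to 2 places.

38.89

Starting from 8 distinct types, each trial gives a new one with probability (15−i)/15 when i types are held, so the wait for the next new type is 15/(15−i).
E = 15/7 + 15/6 + 15/5 + 15/4 + 15/3 + 15/2 + 15/1 = 1089/28 ≈ 38.89.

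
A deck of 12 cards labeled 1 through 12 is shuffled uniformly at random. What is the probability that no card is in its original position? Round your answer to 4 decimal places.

This is the derangement probability: permutations of 12 with no fixed point.
D(12) = 12! · (1 − 1/1! + 1/2! − ··· + (−1)^12/12!) = 176214841.
P = 176214841/479001600 = 16019531/43545600 ≈ 0.3679.

0.3679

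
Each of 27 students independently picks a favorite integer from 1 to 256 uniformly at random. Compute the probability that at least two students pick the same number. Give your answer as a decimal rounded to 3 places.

It's easier to compute the probability that all 27 are distinct.
P(all distinct) = 256/256 · 255/256 · ··· · 230/256 ≈ 0.241.
So the probability of at least one match is 1 − 0.241 = 0.759.

0.759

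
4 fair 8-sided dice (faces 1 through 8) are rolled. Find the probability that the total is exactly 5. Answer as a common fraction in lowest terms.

1/1024

There are 8^4 = 4096 equally likely outcomes.
The number of ordered 4-tuples from {1,…,8} summing to 5 is 4.
P(sum = 5) = 4/4096 = 1/1024.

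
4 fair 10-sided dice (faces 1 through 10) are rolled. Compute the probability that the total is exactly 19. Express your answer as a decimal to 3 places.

0.059

There are 10^4 = 10000 equally likely outcomes.
The number of ordered 4-tuples from {1,…,10} summing to 19 is 592.
P(sum = 19) = 592/10000 = 37/625 ≈ 0.059.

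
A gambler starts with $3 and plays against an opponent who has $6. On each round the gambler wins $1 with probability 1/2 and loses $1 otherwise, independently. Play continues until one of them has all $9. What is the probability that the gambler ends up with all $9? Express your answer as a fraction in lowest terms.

1/3

With a fair step, P(i) = ½P(i−1) + ½P(i+1) with P(0)=0, P(9)=1 has the linear solution P(i) = i/9.
P(3) = 3/9 = 1/3.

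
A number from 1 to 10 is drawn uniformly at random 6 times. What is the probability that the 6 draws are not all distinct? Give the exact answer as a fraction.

P(all 6 different) = 10/10 · 9/10 · ··· · 5/10 = 189/1250.
P(at least two equal) = 1 − 189/1250 = 1061/1250.

1061/1250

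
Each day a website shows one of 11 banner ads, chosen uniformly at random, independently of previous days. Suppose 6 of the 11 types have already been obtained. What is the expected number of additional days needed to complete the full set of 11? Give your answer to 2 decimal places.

Starting from 6 distinct types, each trial gives a new one with probability (11−i)/11 when i types are held, so the wait for the next new type is 11/(11−i).
E = 11/5 + 11/4 + 11/3 + 11/2 + 11/1 = 1507/60 ≈ 25.12.

25.12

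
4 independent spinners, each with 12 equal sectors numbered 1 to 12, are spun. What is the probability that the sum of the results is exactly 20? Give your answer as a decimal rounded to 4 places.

0.0400

There are 12^4 = 20736 equally likely outcomes.
The number of ordered 4-tuples from {1,…,12} summing to 20 is 829.
P(sum = 20) = 829/20736 ≈ 0.0400.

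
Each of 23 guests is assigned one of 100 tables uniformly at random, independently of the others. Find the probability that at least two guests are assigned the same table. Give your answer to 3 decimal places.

0.936

It's easier to compute the probability that all 23 are distinct.
P(all distinct) = 100/100 · 99/100 · ··· · 78/100 ≈ 0.064.
So the probability of at least one match is 1 − 0.064 = 0.936.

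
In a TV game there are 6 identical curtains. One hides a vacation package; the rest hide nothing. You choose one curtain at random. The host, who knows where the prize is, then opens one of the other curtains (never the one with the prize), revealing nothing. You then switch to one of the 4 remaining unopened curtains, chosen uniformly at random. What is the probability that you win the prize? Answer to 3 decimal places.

0.208

Your original curtain holds the prize with probability 1/6, so the other 5 collectively hold it with probability 5/6.
The host can always find an empty curtain to open, so this doesn't change that 5/6; it is now spread over the 4 remaining unopened curtains.
P(win by switching) = (5/6) · (1/4) = 5/24 ≈ 0.208.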